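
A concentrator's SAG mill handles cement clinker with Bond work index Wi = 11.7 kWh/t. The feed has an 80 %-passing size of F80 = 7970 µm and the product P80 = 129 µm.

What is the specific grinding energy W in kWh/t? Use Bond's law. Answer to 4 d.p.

W = 10 Wi (P80^-0.5 − F80^-0.5)
1/√129 = 0.088045;  1/√7970 = 0.011201
W = 10·11.7·(0.088045 − 0.011201) = 8.9907 kWh/t

W = 8.9907 kWh/t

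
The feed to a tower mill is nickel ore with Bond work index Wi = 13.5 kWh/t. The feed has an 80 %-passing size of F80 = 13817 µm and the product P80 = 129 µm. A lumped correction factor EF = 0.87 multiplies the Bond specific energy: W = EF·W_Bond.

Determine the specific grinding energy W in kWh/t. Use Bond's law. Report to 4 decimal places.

W = 10 Wi (1/√P80 − 1/√F80)  [Bond]
1/√129 = 0.088045;  1/√13817 = 0.008507
W = 10·13.5·(0.088045 − 0.008507) = 10.7376 kWh/t
Corrected W = EF·W_Bond = 0.87·10.7376 = 9.3417 kWh/t

W = 9.3417 kWh/t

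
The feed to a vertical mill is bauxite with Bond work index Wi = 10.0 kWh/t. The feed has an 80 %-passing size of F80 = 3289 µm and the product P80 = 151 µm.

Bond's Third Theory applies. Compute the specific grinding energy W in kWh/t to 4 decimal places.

Bond:  W = 10 Wi (1/√P − 1/√F)
1/√151 = 0.081379;  1/√3289 = 0.017437
W = 10·10.0·(0.081379 − 0.017437) = 6.3942 kWh/t

W = 6.3942 kWh/t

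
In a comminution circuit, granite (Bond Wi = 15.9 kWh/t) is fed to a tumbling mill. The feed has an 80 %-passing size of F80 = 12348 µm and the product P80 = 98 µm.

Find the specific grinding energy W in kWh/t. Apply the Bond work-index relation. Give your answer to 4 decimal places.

Bond: W = 10·Wi·(1/√P80 − 1/√F80)
1/√98 = 0.101015;  1/√12348 = 0.008999
W = 10·15.9·(0.101015 − 0.008999) = 14.6306 kWh/t

W = 14.6306 kWh/t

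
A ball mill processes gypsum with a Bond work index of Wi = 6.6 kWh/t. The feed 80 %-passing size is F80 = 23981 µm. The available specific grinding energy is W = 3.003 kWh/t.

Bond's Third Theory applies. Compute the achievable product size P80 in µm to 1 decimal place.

W_Bond = 10·Wi·(1/√P₈₀ − 1/√F₈₀)
1/√P80 = 1/√F80 + W/(10·Wi)
  = 3.0030/(10·6.6) + 1/√23981 = 0.045500 + 0.006458 = 0.051958
P80 = (1/0.051958)² = 19.2465² = 370.43 µm

P80 = 370.4 µm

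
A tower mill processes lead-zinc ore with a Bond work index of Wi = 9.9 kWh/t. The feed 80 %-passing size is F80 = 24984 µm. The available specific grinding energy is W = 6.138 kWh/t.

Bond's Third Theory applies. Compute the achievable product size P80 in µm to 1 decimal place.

W = 10·Wi·[P80^(−½) − F80^(−½)]
P80^-0.5 = F80^-0.5 + W/(10 Wi)
  = 6.1380/(10·9.9) + 1/√24984 = 0.062000 + 0.006327 = 0.068327
P80 = (1/0.068327)² = 14.6356² = 214.20 µm

P80 = 214.2 µm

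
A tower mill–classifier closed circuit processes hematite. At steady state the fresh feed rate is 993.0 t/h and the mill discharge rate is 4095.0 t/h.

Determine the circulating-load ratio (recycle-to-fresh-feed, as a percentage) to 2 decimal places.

Discharge = new feed + return, hence
R = M − F = 4095.0 − 993.0 = 3102.0 t/h
CL = 100·R/F = 100·3102.0/993.0 = 312.39 %

CL = 312.39 %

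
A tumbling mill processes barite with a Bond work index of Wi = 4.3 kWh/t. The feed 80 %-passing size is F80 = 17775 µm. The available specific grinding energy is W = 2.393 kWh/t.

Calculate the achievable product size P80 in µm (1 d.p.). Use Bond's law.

P80 = 250.7 µm

W_Bond = 10·Wi·(1/√P₈₀ − 1/√F₈₀)
1/√P80 = 1/√F80 + W/(10·Wi)
  = 2.3930/(10·4.3) + 1/√17775 = 0.055651 + 0.007501 = 0.063152
P80 = (1/0.063152)² = 15.8349² = 250.74 µm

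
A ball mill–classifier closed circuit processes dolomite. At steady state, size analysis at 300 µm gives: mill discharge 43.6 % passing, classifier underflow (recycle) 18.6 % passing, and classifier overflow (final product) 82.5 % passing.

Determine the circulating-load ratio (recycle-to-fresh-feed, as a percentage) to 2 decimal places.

CL = 155.60 %

Balance %-passing 300 µm (r = R/F):
(1+r)d = ru + o → r = (o−d)/(d−u)
r = (82.5 − 43.6)/(43.6 − 18.6) = 38.9/25.0 = 1.5560
CL = 100·r = 155.60 %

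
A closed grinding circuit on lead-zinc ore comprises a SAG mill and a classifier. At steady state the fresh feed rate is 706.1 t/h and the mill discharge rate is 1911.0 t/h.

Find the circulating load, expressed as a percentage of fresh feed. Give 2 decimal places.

CL = 170.64 %

Steady state: M = F + R.
R = M − F = 1911.0 − 706.1 = 1204.9 t/h
CL = 100·R/F = 100·1204.9/706.1 = 170.64 %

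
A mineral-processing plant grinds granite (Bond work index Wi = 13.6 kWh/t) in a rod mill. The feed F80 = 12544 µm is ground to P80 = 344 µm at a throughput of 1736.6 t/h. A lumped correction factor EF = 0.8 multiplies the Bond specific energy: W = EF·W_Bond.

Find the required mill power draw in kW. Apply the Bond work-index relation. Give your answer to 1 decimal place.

W = 10 Wi (1/√P80 − 1/√F80)  [Bond]
W = 10·13.6·(1/√344 − 1/√12544) = 10·13.6·(0.044988) = 6.1183 kWh/t
W_actual = 0.8 × 6.1183 = 4.8947 kWh/t
P = W·T = 4.8947·1736.6 = 8500.1 kW

P = 8500.1 kW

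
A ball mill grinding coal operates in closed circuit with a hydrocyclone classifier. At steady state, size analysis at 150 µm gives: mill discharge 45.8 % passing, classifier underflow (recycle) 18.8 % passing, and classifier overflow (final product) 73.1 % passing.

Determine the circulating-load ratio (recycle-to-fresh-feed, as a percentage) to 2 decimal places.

CL = 101.11 %

Classifier node, passing 150 µm:
(1+r)·d = r·u + o ⇒ r = (o−d)/(d−u)
r = (73.1 − 45.8)/(45.8 − 18.8) = 27.3/27.0 = 1.0111
CL = 100·r = 101.11 %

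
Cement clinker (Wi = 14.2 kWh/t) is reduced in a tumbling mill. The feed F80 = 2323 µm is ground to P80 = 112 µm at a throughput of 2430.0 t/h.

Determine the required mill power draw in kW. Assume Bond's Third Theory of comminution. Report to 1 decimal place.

W = 10·Wi·(P80^(-½) − F80^(-½))
W = 10·14.2·(1/√112 − 1/√2323) = 10·14.2·(0.073743) = 10.4715 kWh/t
P_mill = W·ṁ = 10.4715·2430.0 = 25445.8 kW

P = 25445.8 kW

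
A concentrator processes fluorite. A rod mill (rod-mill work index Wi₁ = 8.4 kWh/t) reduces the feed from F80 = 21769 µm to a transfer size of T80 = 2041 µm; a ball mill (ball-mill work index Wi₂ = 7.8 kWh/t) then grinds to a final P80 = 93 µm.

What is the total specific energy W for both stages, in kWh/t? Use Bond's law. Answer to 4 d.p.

W = 10 Wi (1/√P80 − 1/√F80)  [Bond]
Stage 1 (21769→2041 µm, Wi₁=8.4): W₁ = 10·8.4·(0.022135 − 0.006778) = 1.2900 kWh/t
Stage 2 (2041→93 µm, Wi₂=7.8): W₂ = 10·7.8·(0.103695 − 0.022135) = 6.3617 kWh/t
W = W₁ + W₂ = 1.2900 + 6.3617 = 7.6517 kWh/t

W = 7.6517 kWh/t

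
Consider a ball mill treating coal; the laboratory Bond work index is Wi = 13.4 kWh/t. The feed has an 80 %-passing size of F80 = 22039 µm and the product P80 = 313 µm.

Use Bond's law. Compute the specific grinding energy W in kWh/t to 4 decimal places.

W = 6.6715 kWh/t

W_Bond = 10·Wi·(1/√P₈₀ − 1/√F₈₀)
1/√313 = 0.056523;  1/√22039 = 0.006736
W = 10·13.4·(0.056523 − 0.006736) = 6.6715 kWh/t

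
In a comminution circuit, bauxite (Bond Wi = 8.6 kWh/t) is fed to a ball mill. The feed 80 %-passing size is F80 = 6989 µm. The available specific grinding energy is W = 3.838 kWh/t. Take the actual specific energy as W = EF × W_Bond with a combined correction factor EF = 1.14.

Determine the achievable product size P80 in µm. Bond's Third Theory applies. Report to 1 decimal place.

W = 10 Wi (P80^-0.5 − F80^-0.5)
W_Bond = W / EF = 3.838 / 1.14 = 3.3667 kWh/t
⇒ 1/√P80 = W_Bond/(10·Wi) + 1/√F80
  = 3.3667/(10·8.6) + 1/√6989 = 0.039147 + 0.011962 = 0.051109
P80 = (1/0.051109)² = 19.5660² = 382.83 µm

P80 = 382.8 µm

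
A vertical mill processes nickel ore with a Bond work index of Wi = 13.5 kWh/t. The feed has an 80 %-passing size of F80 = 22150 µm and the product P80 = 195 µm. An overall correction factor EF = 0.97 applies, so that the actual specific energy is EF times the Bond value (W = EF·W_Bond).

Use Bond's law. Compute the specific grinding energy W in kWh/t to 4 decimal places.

W = 8.4977 kWh/t

W = 10 Wi (P80^-0.5 − F80^-0.5)
1/√195 = 0.071611;  1/√22150 = 0.006719
W = 10·13.5·(0.071611 − 0.006719) = 8.7605 kWh/t
Apply correction: 8.7605 × 0.97 = 8.4977 kWh/t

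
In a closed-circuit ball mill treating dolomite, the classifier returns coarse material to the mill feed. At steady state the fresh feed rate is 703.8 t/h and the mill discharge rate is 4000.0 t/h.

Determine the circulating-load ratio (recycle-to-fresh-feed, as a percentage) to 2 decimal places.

M = F + R at steady state, so:
R = M − F = 4000.0 − 703.8 = 3296.2 t/h
CL = 100·R/F = 100·3296.2/703.8 = 468.34 %

CL = 468.34 %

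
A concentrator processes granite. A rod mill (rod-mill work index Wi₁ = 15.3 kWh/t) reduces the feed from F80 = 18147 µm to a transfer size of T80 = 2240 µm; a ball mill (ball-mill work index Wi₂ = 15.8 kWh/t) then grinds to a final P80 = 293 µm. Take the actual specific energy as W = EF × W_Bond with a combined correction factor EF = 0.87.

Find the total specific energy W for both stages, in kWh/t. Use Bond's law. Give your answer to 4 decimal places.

W = 10 Wi (1/√P80 − 1/√F80)  [Bond]
Stage 1 (18147→2240 µm, Wi₁=15.3): W₁ = 10·15.3·(0.021129 − 0.007423) = 2.0969 kWh/t
Stage 2 (2240→293 µm, Wi₂=15.8): W₂ = 10·15.8·(0.058421 − 0.021129) = 5.8921 kWh/t
W = W₁ + W₂ = 2.0969 + 5.8921 = 7.9890 kWh/t
W_actual = 0.87 × 7.9890 = 6.9505 kWh/t

W = 6.9505 kWh/t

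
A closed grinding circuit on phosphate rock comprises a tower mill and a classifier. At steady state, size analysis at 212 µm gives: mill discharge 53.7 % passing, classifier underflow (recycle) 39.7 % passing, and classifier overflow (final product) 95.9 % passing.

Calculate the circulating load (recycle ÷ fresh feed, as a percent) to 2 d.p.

CL = 301.43 %

Mass balance on the −212 µm fraction:
r = (o − d)/(d − u)
r = (95.9 − 53.7)/(53.7 − 39.7) = 42.2/14.0 = 3.0143
CL = 100·r = 301.43 %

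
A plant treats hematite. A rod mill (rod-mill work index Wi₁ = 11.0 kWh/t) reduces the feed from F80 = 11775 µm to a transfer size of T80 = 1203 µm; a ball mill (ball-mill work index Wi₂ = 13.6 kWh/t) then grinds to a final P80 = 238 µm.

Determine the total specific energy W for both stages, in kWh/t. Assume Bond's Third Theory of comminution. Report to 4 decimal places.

W = 7.0522 kWh/t

W = 10 Wi / √P80 − 10 Wi / √F80
Stage 1 (11775→1203 µm, Wi₁=11.0): W₁ = 10·11.0·(0.028831 − 0.009216) = 2.1578 kWh/t
Stage 2 (1203→238 µm, Wi₂=13.6): W₂ = 10·13.6·(0.064820 − 0.028831) = 4.8945 kWh/t
W = W₁ + W₂ = 2.1578 + 4.8945 = 7.0522 kWh/t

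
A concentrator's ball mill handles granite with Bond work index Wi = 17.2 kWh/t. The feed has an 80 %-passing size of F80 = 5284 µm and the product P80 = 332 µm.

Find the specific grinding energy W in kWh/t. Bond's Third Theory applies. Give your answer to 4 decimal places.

W = 7.0736 kWh/t

W = 10·Wi·[P80^(−½) − F80^(−½)]
1/√332 = 0.054882;  1/√5284 = 0.013757
W = 10·17.2·(0.054882 − 0.013757) = 7.0736 kWh/t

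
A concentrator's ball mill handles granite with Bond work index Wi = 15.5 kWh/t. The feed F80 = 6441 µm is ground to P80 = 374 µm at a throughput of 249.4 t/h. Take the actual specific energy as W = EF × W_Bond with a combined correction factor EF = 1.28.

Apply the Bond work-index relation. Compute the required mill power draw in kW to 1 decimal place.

Bond:  W = 10 Wi (1/√P − 1/√F)
W = 10·15.5·(1/√374 − 1/√6441) = 10·15.5·(0.039249) = 6.0835 kWh/t
W_actual = 1.28 × 6.0835 = 7.7869 kWh/t
P_mill = W·ṁ = 7.7869·249.4 = 1942.1 kW

P = 1942.1 kW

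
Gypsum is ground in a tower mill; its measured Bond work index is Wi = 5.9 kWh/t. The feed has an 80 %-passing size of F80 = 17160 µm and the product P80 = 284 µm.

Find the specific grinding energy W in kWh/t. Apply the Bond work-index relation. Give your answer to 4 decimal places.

W = 10 Wi / √P80 − 10 Wi / √F80
1/√284 = 0.059339;  1/√17160 = 0.007634
W = 10·5.9·(0.059339 − 0.007634) = 3.0506 kWh/t

W = 3.0506 kWh/t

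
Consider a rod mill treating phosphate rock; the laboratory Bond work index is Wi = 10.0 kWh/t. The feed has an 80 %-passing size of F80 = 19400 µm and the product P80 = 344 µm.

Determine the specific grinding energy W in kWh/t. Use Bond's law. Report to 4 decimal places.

W = 10·Wi·[P80^(−½) − F80^(−½)]
1/√344 = 0.053916;  1/√19400 = 0.007180
W = 10·10.0·(0.053916 − 0.007180) = 4.6737 kWh/t

W = 4.6737 kWh/t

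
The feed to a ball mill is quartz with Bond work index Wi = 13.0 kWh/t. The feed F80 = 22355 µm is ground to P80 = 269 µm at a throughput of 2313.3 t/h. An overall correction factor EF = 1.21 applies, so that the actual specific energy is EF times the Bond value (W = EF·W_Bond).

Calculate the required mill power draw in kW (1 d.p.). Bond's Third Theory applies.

W = 10·Wi·(P80^(-½) − F80^(-½))
W = 10·13.0·(1/√269 − 1/√22355) = 10·13.0·(0.054283) = 7.0568 kWh/t
With EF = 1.21: W = 7.0568·1.21 = 8.5387 kWh/t
P = W·T = 8.5387·2313.3 = 19752.5 kW

P = 19752.5 kW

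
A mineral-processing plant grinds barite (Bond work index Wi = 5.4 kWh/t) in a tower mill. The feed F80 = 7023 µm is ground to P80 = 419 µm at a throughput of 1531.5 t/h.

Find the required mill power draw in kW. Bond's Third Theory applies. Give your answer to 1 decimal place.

Bond: W = 10·Wi·(1/√P80 − 1/√F80)
W = 10·5.4·(1/√419 − 1/√7023) = 10·5.4·(0.036920) = 1.9937 kWh/t
Mill draw = 1.9937 × 1531.5 = 3053.4 kW

P = 3053.4 kW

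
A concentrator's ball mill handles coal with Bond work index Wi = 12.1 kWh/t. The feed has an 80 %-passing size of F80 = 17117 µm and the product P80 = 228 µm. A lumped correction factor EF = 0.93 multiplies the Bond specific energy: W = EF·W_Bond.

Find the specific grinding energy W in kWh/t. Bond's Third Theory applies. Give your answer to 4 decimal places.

W = 6.5924 kWh/t

W = 10 Wi / √P80 − 10 Wi / √F80
1/√228 = 0.066227;  1/√17117 = 0.007643
W = 10·12.1·(0.066227 − 0.007643) = 7.0886 kWh/t
Apply correction: 7.0886 × 0.93 = 6.5924 kWh/t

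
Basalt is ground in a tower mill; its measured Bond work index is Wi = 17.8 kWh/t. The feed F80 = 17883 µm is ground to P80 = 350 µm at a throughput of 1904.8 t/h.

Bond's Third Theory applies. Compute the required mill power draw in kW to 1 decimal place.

Bond:  W = 10 Wi (1/√P − 1/√F)
W = 10·17.8·(1/√350 − 1/√17883) = 10·17.8·(0.045974) = 8.1834 kWh/t
P = W·T = 8.1834·1904.8 = 15587.8 kW

P = 15587.8 kW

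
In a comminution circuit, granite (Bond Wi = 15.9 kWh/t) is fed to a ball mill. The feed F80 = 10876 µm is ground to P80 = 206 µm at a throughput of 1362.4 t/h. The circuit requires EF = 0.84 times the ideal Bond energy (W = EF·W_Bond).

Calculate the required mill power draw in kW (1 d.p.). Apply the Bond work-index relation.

Bond:  W = 10 Wi (1/√P − 1/√F)
W = 10·15.9·(1/√206 − 1/√10876) = 10·15.9·(0.060084) = 9.5534 kWh/t
With EF = 0.84: W = 9.5534·0.84 = 8.0249 kWh/t
P = W·T = 8.0249·1362.4 = 10933.1 kW

P = 10933.1 kW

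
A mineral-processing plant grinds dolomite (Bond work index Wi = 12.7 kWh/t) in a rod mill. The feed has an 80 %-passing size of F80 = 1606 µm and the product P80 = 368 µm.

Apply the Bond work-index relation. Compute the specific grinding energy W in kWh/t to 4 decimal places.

W = 10·Wi·[P80^(−½) − F80^(−½)]
1/√368 = 0.052129;  1/√1606 = 0.024953
W = 10·12.7·(0.052129 − 0.024953) = 3.4513 kWh/t

W = 3.4513 kWh/t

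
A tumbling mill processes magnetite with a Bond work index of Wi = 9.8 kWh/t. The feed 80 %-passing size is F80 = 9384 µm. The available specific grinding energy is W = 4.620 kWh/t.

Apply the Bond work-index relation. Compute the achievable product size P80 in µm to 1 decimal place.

W = 10 Wi (1/√P80 − 1/√F80)  [Bond]
P80^(−½) = W/(10 Wi) + F80^(−½)
  = 4.6200/(10·9.8) + 1/√9384 = 0.047143 + 0.010323 = 0.057466
P80 = (1/0.057466)² = 17.4016² = 302.82 µm

P80 = 302.8 µm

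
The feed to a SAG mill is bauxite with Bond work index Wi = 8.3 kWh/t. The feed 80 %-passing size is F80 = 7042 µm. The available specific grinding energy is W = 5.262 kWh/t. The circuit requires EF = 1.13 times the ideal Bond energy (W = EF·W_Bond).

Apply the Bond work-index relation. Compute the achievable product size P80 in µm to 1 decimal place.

Bond: W = 10·Wi·(1/√P80 − 1/√F80)
W_Bond = W / EF = 5.262 / 1.13 = 4.6566 kWh/t
⇒ 1/√P80 = W_Bond/(10 Wi) + 1/√F80
  = 4.6566/(10·8.3) + 1/√7042 = 0.056104 + 0.011917 = 0.068021
P80 = (1/0.068021)² = 14.7014² = 216.13 µm

P80 = 216.1 µm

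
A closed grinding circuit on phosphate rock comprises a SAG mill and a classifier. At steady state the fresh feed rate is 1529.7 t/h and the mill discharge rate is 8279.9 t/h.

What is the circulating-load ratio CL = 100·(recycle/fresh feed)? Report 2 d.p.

CL = 441.28 %

Discharge = new feed + return, hence
R = M − F = 8279.9 − 1529.7 = 6750.2 t/h
CL = 100·R/F = 100·6750.2/1529.7 = 441.28 %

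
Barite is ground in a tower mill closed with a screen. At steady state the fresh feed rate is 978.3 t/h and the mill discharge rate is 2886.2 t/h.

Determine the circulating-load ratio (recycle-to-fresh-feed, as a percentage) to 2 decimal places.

CL = 195.02 %

Mill node: discharge = fresh + recycle.
R = M − F = 2886.2 − 978.3 = 1907.9 t/h
CL = 100·R/F = 100·1907.9/978.3 = 195.02 %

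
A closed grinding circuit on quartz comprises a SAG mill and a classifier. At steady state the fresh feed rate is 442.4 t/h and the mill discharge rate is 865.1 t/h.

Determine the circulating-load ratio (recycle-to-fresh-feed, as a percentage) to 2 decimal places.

Discharge = new feed + return, hence
R = M − F = 865.1 − 442.4 = 422.7 t/h
CL = 100·R/F = 100·422.7/442.4 = 95.55 %

CL = 95.55 %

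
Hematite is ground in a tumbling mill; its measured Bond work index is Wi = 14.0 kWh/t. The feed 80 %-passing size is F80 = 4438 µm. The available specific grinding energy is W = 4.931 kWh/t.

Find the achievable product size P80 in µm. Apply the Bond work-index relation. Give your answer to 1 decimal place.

P80 = 396.3 µm

W = 10·Wi·(P80^(-½) − F80^(-½))
⇒ 1/√P80 = W/(10 Wi) + 1/√F80
  = 4.9310/(10·14.0) + 1/√4438 = 0.035221 + 0.015011 = 0.050232
P80 = (1/0.050232)² = 19.9075² = 396.31 µm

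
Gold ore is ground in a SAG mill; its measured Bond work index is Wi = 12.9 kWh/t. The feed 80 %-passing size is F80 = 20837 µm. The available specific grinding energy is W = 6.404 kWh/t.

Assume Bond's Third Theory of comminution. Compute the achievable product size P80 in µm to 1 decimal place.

P80 = 312.5 µm

Bond:  W = 10 Wi (1/√P − 1/√F)
⇒ 1/√P80 = W/(10·Wi) + 1/√F80
  = 6.4040/(10·12.9) + 1/√20837 = 0.049643 + 0.006928 = 0.056571
P80 = (1/0.056571)² = 17.6769² = 312.47 µm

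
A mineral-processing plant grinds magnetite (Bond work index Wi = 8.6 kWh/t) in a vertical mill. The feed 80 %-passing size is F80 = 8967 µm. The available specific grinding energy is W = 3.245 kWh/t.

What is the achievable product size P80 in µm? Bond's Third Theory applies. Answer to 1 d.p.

P80 = 428.8 µm

W = 10 Wi / √P80 − 10 Wi / √F80
⇒ 1/√P80 = W/(10·Wi) + 1/√F80
  = 3.2450/(10·8.6) + 1/√8967 = 0.037733 + 0.010560 = 0.048293
P80 = (1/0.048293)² = 20.7070² = 428.78 µm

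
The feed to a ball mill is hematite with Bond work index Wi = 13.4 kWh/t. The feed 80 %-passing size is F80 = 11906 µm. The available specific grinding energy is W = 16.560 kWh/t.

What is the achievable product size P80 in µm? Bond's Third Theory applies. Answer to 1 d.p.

W = 10·Wi·[P80^(−½) − F80^(−½)]
1/√P80 = 1/√F80 + W/(10·Wi)
  = 16.5600/(10·13.4) + 1/√11906 = 0.123582 + 0.009165 = 0.132747
P80 = (1/0.132747)² = 7.5331² = 56.75 µm

P80 = 56.7 µm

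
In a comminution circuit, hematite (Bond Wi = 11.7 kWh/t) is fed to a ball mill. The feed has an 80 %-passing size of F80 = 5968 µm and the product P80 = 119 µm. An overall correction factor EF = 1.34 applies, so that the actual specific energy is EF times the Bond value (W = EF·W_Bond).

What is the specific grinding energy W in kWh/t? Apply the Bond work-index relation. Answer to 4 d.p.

W = 12.3426 kWh/t

Bond: W = 10·Wi·(1/√P80 − 1/√F80)
1/√119 = 0.091670;  1/√5968 = 0.012945
W = 10·11.7·(0.091670 − 0.012945) = 9.2109 kWh/t
Corrected W = EF·W_Bond = 1.34·9.2109 = 12.3426 kWh/t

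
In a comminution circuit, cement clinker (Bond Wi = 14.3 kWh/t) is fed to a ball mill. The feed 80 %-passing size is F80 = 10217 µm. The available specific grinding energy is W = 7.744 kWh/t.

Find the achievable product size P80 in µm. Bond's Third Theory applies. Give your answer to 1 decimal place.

P80 = 243.8 µm

W = 10·Wi·[P80^(−½) − F80^(−½)]
⇒ 1/√P80 = W/(10·Wi) + 1/√F80
  = 7.7440/(10·14.3) + 1/√10217 = 0.054154 + 0.009893 = 0.064047
P80 = (1/0.064047)² = 15.6135² = 243.78 µm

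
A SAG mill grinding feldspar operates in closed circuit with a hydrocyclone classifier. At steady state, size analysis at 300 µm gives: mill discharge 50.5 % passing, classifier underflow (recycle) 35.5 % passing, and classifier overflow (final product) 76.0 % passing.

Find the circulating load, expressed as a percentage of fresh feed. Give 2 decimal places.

Mass balance on the −300 µm fraction:
d + r·d = r·u + o → r(d−u) = o−d
r = (76.0 − 50.5)/(50.5 − 35.5) = 25.5/15.0 = 1.7000
CL = 100·r = 170.00 %

CL = 170.00 %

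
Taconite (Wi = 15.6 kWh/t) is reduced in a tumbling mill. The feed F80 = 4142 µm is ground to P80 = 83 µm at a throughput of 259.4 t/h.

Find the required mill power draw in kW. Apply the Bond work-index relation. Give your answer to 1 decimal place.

Bond: W = 10·Wi·(1/√P80 − 1/√F80)
W = 10·15.6·(1/√83 − 1/√4142) = 10·15.6·(0.094226) = 14.6993 kWh/t
P_mill = W·ṁ = 14.6993·259.4 = 3813.0 kW

P = 3813.0 kW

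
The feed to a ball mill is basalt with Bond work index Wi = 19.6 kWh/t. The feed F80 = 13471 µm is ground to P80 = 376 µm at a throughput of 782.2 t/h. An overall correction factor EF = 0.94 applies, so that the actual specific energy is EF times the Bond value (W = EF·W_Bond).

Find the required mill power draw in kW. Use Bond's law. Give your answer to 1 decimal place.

Bond: W = 10·Wi·(1/√P80 − 1/√F80)
W = 10·19.6·(1/√376 − 1/√13471) = 10·19.6·(0.042955) = 8.4192 kWh/t
Apply correction: 8.4192 × 0.94 = 7.9141 kWh/t
Mill draw = 7.9141 × 782.2 = 6190.4 kW

P = 6190.4 kW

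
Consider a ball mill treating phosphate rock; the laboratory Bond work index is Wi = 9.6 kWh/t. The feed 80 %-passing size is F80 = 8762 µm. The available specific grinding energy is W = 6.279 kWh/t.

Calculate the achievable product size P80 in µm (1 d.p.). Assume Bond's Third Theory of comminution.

Bond:  W = 10 Wi (1/√P − 1/√F)
⇒ 1/√P80 = W/(10 Wi) + 1/√F80
  = 6.2790/(10·9.6) + 1/√8762 = 0.065406 + 0.010683 = 0.076089
P80 = (1/0.076089)² = 13.1424² = 172.72 µm

P80 = 172.7 µm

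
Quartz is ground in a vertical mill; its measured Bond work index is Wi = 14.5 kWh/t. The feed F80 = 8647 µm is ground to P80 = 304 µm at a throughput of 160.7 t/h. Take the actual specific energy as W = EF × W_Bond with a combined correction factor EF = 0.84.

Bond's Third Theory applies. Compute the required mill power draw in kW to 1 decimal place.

P = 912.1 kW

W = 10 Wi / √P80 − 10 Wi / √F80
W = 10·14.5·(1/√304 − 1/√8647) = 10·14.5·(0.046600) = 6.7570 kWh/t
W_actual = 0.84 × 6.7570 = 5.6759 kWh/t
Mill draw = 5.6759 × 160.7 = 912.1 kW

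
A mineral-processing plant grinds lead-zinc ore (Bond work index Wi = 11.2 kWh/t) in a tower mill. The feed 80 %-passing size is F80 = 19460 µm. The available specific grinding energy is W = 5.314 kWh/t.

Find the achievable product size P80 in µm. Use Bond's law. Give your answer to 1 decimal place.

W = 10 Wi / √P80 − 10 Wi / √F80
P80^-0.5 = F80^-0.5 + W/(10 Wi)
  = 5.3140/(10·11.2) + 1/√19460 = 0.047446 + 0.007169 = 0.054615
P80 = (1/0.054615)² = 18.3100² = 335.26 µm

P80 = 335.3 µm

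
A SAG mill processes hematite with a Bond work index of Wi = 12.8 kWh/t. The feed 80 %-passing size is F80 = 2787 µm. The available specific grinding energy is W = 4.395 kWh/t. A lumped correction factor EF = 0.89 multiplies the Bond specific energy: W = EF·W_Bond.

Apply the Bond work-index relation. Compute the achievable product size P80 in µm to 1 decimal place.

P80 = 302.2 µm

W = 10·Wi·(P80^(-½) − F80^(-½))
W_Bond = W / EF = 4.395 / 0.89 = 4.9382 kWh/t
1/√P80 = 1/√F80 + W_Bond/(10·Wi)
  = 4.9382/(10·12.8) + 1/√2787 = 0.038580 + 0.018942 = 0.057522
P80 = (1/0.057522)² = 17.3847² = 302.23 µm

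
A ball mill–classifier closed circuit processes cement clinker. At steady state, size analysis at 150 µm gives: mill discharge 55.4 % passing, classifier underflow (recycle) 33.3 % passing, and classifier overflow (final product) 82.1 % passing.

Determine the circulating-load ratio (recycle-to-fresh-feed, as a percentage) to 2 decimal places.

CL = 120.81 %

Let r = R/F. Size balance at 150 µm:
d + r·d = r·u + o → r(d−u) = o−d
r = (82.1 − 55.4)/(55.4 − 33.3) = 26.7/22.1 = 1.2081
CL = 100·r = 120.81 %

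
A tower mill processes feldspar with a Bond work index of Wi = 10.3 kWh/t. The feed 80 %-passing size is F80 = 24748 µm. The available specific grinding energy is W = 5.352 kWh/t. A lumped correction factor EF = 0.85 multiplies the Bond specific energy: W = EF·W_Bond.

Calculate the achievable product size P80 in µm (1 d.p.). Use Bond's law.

P80 = 219.6 µm

W_Bond = 10·Wi·(1/√P₈₀ − 1/√F₈₀)
W_Bond = W / EF = 5.352 / 0.85 = 6.2965 kWh/t
⇒ 1/√P80 = W_Bond/(10 Wi) + 1/√F80
  = 6.2965/(10·10.3) + 1/√24748 = 0.061131 + 0.006357 = 0.067487
P80 = (1/0.067487)² = 14.8176² = 219.56 µm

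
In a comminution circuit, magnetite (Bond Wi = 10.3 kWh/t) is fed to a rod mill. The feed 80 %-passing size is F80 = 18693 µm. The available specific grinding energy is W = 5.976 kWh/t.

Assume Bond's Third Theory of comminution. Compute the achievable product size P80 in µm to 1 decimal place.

P80 = 234.3 µm

W = 10 Wi / √P80 − 10 Wi / √F80
1/√P80 = 1/√F80 + W/(10·Wi)
  = 5.9760/(10·10.3) + 1/√18693 = 0.058019 + 0.007314 = 0.065334
P80 = (1/0.065334)² = 15.3061² = 234.28 µm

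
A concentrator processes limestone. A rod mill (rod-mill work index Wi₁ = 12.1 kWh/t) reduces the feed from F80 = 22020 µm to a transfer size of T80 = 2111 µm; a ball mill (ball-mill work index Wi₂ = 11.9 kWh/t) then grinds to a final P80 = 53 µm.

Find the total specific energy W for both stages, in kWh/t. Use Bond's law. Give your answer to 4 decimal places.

W = 15.5740 kWh/t

W = 10·Wi·[P80^(−½) − F80^(−½)]
Stage 1 (22020→2111 µm, Wi₁=12.1): W₁ = 10·12.1·(0.021765 − 0.006739) = 1.8181 kWh/t
Stage 2 (2111→53 µm, Wi₂=11.9): W₂ = 10·11.9·(0.137361 − 0.021765) = 13.7559 kWh/t
W = W₁ + W₂ = 1.8181 + 13.7559 = 15.5740 kWh/t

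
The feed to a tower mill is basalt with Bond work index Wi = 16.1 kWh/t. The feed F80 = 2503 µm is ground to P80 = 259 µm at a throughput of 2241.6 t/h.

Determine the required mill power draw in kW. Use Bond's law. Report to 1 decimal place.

W = 10 Wi (1/√P80 − 1/√F80)  [Bond]
W = 10·16.1·(1/√259 − 1/√2503) = 10·16.1·(0.042149) = 6.7860 kWh/t
Mill draw = 6.7860 × 2241.6 = 15211.5 kW

P = 15211.5 kW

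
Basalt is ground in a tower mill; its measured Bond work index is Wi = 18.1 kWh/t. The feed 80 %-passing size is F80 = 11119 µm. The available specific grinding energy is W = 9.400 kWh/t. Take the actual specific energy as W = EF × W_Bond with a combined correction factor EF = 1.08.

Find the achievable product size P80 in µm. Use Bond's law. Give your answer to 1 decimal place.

P80 = 301.7 µm

W = 10·Wi·[P80^(−½) − F80^(−½)]
W_Bond = W / EF = 9.400 / 1.08 = 8.7037 kWh/t
⇒ 1/√P80 = W_Bond/(10·Wi) + 1/√F80
  = 8.7037/(10·18.1) + 1/√11119 = 0.048087 + 0.009483 = 0.057570
P80 = (1/0.057570)² = 17.3701² = 301.72 µm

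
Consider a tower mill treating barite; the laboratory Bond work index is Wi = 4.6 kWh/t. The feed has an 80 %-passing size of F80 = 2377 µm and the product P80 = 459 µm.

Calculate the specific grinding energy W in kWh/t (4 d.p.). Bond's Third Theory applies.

W = 1.2036 kWh/t

Bond: W = 10·Wi·(1/√P80 − 1/√F80)
1/√459 = 0.046676;  1/√2377 = 0.020511
W = 10·4.6·(0.046676 − 0.020511) = 1.2036 kWh/t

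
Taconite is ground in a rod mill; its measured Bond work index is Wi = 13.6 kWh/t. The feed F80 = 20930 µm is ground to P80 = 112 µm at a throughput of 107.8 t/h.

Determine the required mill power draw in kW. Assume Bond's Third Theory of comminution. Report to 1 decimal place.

Bond: W = 10·Wi·(1/√P80 − 1/√F80)
W = 10·13.6·(1/√112 − 1/√20930) = 10·13.6·(0.087579) = 11.9107 kWh/t
Power = W × throughput = 11.9107 kWh/t × 107.8 t/h = 1284.0 kW

P = 1284.0 kW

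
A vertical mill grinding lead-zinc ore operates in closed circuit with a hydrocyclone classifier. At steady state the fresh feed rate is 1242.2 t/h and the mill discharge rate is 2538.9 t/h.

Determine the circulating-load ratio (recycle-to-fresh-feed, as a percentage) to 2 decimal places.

CL = 104.39 %

Steady state: M = F + R.
R = M − F = 2538.9 − 1242.2 = 1296.7 t/h
CL = 100·R/F = 100·1296.7/1242.2 = 104.39 %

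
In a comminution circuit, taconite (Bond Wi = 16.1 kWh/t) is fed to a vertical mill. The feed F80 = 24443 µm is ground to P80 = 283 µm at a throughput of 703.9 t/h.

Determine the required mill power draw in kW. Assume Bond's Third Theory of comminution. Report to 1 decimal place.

Bond:  W = 10 Wi (1/√P − 1/√F)
W = 10·16.1·(1/√283 − 1/√24443) = 10·16.1·(0.053048) = 8.5407 kWh/t
P_mill = W·ṁ = 8.5407·703.9 = 6011.8 kW

P = 6011.8 kW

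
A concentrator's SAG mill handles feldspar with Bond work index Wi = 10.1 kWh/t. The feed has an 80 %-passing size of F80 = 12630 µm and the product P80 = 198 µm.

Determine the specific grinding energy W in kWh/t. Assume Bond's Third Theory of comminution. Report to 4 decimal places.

W = 6.2790 kWh/t

W = 10 Wi (1/√P80 − 1/√F80)  [Bond]
1/√198 = 0.071067;  1/√12630 = 0.008898
W = 10·10.1·(0.071067 − 0.008898) = 6.2790 kWh/t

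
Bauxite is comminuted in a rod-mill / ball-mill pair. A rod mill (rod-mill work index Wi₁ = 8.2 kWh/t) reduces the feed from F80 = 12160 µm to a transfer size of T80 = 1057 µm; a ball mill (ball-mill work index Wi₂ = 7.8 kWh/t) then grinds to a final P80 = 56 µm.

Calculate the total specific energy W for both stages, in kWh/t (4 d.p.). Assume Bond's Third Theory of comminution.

W = 10 Wi (P80^-0.5 − F80^-0.5)
Stage 1 (12160→1057 µm, Wi₁=8.2): W₁ = 10·8.2·(0.030758 − 0.009068) = 1.7786 kWh/t
Stage 2 (1057→56 µm, Wi₂=7.8): W₂ = 10·7.8·(0.133631 − 0.030758) = 8.0240 kWh/t
W = W₁ + W₂ = 1.7786 + 8.0240 = 9.8026 kWh/t

W = 9.8026 kWh/t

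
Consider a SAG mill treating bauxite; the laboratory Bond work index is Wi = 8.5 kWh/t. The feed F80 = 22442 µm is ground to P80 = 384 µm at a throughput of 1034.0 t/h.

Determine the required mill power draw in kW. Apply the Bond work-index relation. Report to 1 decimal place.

P = 3898.4 kW

W_Bond = 10·Wi·(1/√P₈₀ − 1/√F₈₀)
W = 10·8.5·(1/√384 − 1/√22442) = 10·8.5·(0.044356) = 3.7702 kWh/t
P = W·T = 3.7702·1034.0 = 3898.4 kW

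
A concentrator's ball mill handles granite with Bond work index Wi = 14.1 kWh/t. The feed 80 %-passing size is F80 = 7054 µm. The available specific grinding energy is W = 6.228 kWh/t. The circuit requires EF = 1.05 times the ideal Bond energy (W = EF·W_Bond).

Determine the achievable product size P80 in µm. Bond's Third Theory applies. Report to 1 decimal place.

W_Bond = 10·Wi·(1/√P₈₀ − 1/√F₈₀)
W_Bond = W / EF = 6.228 / 1.05 = 5.9314 kWh/t
P80^-0.5 = F80^-0.5 + W_Bond/(10 Wi)
  = 5.9314/(10·14.1) + 1/√7054 = 0.042067 + 0.011906 = 0.053973
P80 = (1/0.053973)² = 18.5277² = 343.27 µm

P80 = 343.3 µm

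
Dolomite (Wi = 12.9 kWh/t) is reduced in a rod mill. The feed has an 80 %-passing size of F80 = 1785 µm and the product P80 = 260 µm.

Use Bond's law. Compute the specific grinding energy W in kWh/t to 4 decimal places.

W = 10 Wi (1/√P80 − 1/√F80)  [Bond]
1/√260 = 0.062017;  1/√1785 = 0.023669
W = 10·12.9·(0.062017 − 0.023669) = 4.9469 kWh/t

W = 4.9469 kWh/t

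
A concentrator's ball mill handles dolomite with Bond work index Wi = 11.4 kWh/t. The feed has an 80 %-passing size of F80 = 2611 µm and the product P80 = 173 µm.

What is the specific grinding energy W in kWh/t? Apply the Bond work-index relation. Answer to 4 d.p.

W = 6.4363 kWh/t

W_Bond = 10·Wi·(1/√P₈₀ − 1/√F₈₀)
1/√173 = 0.076029;  1/√2611 = 0.019570
W = 10·11.4·(0.076029 − 0.019570) = 6.4363 kWh/t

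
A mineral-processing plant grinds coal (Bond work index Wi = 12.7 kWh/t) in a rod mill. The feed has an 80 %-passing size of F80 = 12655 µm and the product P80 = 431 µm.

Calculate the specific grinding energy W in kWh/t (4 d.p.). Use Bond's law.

W = 4.9884 kWh/t

W = 10·Wi·[P80^(−½) − F80^(−½)]
1/√431 = 0.048168;  1/√12655 = 0.008889
W = 10·12.7·(0.048168 − 0.008889) = 4.9884 kWh/t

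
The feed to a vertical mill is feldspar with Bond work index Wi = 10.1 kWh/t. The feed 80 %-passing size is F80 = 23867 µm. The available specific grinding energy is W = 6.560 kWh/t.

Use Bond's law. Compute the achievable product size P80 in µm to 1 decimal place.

W = 10 Wi (P80^-0.5 − F80^-0.5)
P80^(−½) = W/(10 Wi) + F80^(−½)
  = 6.5600/(10·10.1) + 1/√23867 = 0.064950 + 0.006473 = 0.071423
P80 = (1/0.071423)² = 14.0010² = 196.03 µm

P80 = 196.0 µm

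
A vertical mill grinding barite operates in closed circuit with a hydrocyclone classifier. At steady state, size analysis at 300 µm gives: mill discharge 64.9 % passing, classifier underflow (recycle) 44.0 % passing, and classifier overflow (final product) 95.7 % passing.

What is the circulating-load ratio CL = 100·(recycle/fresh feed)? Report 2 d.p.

Two-product formula at 300 µm:
(1+r)d = ru + o → r = (o−d)/(d−u)
r = (95.7 − 64.9)/(64.9 − 44.0) = 30.8/20.9 = 1.4737
CL = 100·r = 147.37 %

CL = 147.37 %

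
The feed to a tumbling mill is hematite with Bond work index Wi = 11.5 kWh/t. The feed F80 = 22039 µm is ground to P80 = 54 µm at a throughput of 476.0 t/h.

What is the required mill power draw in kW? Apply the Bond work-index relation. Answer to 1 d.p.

P = 7080.4 kW

W = 10 Wi / √P80 − 10 Wi / √F80
W = 10·11.5·(1/√54 − 1/√22039) = 10·11.5·(0.129347) = 14.8749 kWh/t
Mill draw = 14.8749 × 476.0 = 7080.4 kW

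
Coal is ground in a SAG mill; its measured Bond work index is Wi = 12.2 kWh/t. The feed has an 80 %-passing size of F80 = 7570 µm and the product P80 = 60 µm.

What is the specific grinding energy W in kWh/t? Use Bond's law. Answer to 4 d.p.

W = 10 Wi (P80^-0.5 − F80^-0.5)
1/√60 = 0.129099;  1/√7570 = 0.011493
W = 10·12.2·(0.129099 − 0.011493) = 14.3479 kWh/t

W = 14.3479 kWh/t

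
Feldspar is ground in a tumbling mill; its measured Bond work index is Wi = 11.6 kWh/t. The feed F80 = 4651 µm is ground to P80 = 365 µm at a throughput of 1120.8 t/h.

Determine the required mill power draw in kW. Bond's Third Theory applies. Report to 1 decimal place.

P = 4898.8 kW

W_Bond = 10·Wi·(1/√P₈₀ − 1/√F₈₀)
W = 10·11.6·(1/√365 − 1/√4651) = 10·11.6·(0.037679) = 4.3708 kWh/t
P = W·T = 4.3708·1120.8 = 4898.8 kW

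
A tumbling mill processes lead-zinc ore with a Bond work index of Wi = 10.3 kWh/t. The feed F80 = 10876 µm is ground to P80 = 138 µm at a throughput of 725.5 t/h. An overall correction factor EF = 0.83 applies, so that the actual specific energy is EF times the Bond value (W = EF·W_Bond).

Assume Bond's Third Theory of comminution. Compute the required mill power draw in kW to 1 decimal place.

P = 4685.0 kW

W = 10·Wi·[P80^(−½) − F80^(−½)]
W = 10·10.3·(1/√138 − 1/√10876) = 10·10.3·(0.075537) = 7.7803 kWh/t
W_actual = 0.83 × 7.7803 = 6.4576 kWh/t
P = W·T = 6.4576·725.5 = 4685.0 kW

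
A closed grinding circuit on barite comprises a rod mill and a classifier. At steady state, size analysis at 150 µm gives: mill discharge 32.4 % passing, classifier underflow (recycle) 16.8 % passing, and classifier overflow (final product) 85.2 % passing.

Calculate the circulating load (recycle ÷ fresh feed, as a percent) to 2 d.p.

Classifier node, passing 150 µm:
(1+r)d = ru + o → r = (o−d)/(d−u)
r = (85.2 − 32.4)/(32.4 − 16.8) = 52.8/15.6 = 3.3846
CL = 100·r = 338.46 %

CL = 338.46 %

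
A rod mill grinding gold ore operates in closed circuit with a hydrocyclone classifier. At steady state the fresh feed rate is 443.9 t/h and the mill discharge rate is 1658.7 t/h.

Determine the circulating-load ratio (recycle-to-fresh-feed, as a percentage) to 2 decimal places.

M = F + R at steady state, so:
R = M − F = 1658.7 − 443.9 = 1214.8 t/h
CL = 100·R/F = 100·1214.8/443.9 = 273.67 %

CL = 273.67 %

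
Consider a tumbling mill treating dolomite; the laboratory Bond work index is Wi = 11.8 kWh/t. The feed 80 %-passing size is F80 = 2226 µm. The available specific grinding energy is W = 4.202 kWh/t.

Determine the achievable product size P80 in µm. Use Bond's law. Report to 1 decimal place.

P80 = 309.9 µm

Bond:  W = 10 Wi (1/√P − 1/√F)
1/√P80 = 1/√F80 + W/(10·Wi)
  = 4.2020/(10·11.8) + 1/√2226 = 0.035610 + 0.021195 = 0.056805
P80 = (1/0.056805)² = 17.6040² = 309.90 µm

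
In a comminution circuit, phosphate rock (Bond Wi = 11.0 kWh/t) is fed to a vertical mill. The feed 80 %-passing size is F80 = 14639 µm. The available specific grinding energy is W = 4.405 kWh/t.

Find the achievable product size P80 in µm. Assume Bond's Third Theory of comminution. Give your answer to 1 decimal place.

Bond: W = 10·Wi·(1/√P80 − 1/√F80)
P80^(−½) = W/(10 Wi) + F80^(−½)
  = 4.4050/(10·11.0) + 1/√14639 = 0.040045 + 0.008265 = 0.048310
P80 = (1/0.048310)² = 20.6994² = 428.47 µm

P80 = 428.5 µm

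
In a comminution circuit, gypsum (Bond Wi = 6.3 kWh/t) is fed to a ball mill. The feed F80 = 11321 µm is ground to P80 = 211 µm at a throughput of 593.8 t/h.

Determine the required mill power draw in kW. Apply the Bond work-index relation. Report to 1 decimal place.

P = 2223.8 kW

W = 10·Wi·[P80^(−½) − F80^(−½)]
W = 10·6.3·(1/√211 − 1/√11321) = 10·6.3·(0.059444) = 3.7450 kWh/t
Power = W × throughput = 3.7450 kWh/t × 593.8 t/h = 2223.8 kW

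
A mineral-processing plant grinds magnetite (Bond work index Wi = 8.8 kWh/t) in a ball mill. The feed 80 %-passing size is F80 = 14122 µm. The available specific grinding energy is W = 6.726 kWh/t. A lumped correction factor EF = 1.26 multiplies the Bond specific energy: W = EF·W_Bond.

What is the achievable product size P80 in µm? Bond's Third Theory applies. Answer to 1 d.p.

P80 = 209.6 µm

W = 10 Wi (P80^-0.5 − F80^-0.5)
W_Bond = W / EF = 6.726 / 1.26 = 5.3381 kWh/t
P80^(−½) = W_Bond/(10 Wi) + F80^(−½)
  = 5.3381/(10·8.8) + 1/√14122 = 0.060660 + 0.008415 = 0.069075
P80 = (1/0.069075)² = 14.4770² = 209.58 µm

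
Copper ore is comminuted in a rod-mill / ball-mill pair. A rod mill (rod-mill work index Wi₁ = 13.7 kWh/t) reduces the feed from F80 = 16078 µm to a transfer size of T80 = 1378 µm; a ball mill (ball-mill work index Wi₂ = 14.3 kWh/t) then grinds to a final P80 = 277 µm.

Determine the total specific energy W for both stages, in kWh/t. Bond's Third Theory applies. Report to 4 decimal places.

W = 7.3500 kWh/t

W_Bond = 10·Wi·(1/√P₈₀ − 1/√F₈₀)
Stage 1 (16078→1378 µm, Wi₁=13.7): W₁ = 10·13.7·(0.026939 − 0.007886) = 2.6101 kWh/t
Stage 2 (1378→277 µm, Wi₂=14.3): W₂ = 10·14.3·(0.060084 − 0.026939) = 4.7398 kWh/t
W = W₁ + W₂ = 2.6101 + 4.7398 = 7.3500 kWh/t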